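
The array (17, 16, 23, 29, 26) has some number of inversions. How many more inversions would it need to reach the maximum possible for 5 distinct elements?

Maximum inversions for 5 distinct elements is C(5, 2) = 5·4/2 = 10.
Current inversions — for each element, count later smaller elements:
17: 1
16: 0
23: 0
29: 1
26: 0
Current total: 1 + 0 + 0 + 1 + 0 = 2
Shortfall: 10 − 2 = 8

8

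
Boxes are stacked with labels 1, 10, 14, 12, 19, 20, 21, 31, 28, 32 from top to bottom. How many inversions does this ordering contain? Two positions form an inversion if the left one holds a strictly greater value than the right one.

There are 2 inversions.

For each element, count later entries that are smaller:
1 → none → 0
10 → none → 0
14 → 12 → 1
12 → none → 0
19 → none → 0
20 → none → 0
21 → none → 0
31 → 28 → 1
28 → none → 0
32 → none → 0
Sum: 0 + 0 + 1 + 0 + 0 + 0 + 0 + 1 + 0 + 0 = 2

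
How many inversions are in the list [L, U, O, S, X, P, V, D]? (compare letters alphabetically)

13

Count, for each position, how many later elements it exceeds:
L: 1
U: 4
O: 1
S: 2
X: 3
P: 1
V: 1
D: 0
Sum: 1 + 4 + 1 + 2 + 3 + 1 + 1 + 0 = 13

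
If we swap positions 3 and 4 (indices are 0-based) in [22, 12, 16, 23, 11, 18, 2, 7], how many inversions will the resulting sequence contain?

19 inversions

Positions 3 and 4 hold 23 and 11; after swapping, the array is [22, 12, 16, 11, 23, 18, 2, 7].
Count, for each position, how many later elements it exceeds:
22: 6
12: 3
16: 3
11: 2
23: 3
18: 2
2: 0
7: 0
Sum: 6 + 3 + 3 + 2 + 3 + 2 + 0 + 0 = 19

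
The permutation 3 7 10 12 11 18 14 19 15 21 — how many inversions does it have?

4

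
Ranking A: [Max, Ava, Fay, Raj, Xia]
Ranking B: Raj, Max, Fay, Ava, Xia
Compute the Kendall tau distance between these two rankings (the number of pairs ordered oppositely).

4

Assign each item its position (1..5) in the first ordering, then rewrite the second ordering as that position sequence:
positions: Max→1, Ava→2, Fay→3, Raj→4, Xia→5
second ordering as positions: [4, 1, 3, 2, 5]
Discordant pairs = inversions in this position sequence.
4: 1, 3, 2 → 3
1: 0
3: 2 → 1
2: 0
5: 0
Total: 3 + 0 + 1 + 0 + 0 = 4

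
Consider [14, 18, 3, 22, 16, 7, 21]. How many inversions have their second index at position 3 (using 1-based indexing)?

The element at index 3 is 3.
Elements before it: 14, 18
Those larger than 3: 14, 18

2 such elements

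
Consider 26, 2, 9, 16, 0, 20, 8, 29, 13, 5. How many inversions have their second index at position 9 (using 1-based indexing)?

The element at index 9 is 13.
Elements before it: 26, 2, 9, 16, 0, 20, 8, 29
Those larger than 13: 26, 16, 20, 29

4 such elements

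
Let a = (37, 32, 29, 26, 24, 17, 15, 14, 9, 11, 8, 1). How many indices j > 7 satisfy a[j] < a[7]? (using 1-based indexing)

5 such elements

The element at index 7 is 15.
Elements after it: 14, 9, 11, 8, 1
Those smaller than 15: 14, 9, 11, 8, 1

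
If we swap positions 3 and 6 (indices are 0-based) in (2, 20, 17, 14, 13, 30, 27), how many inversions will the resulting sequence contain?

8

Positions 3 and 6 hold 14 and 27; after swapping, the array is [2, 20, 17, 27, 13, 30, 14].
Element-by-element contributions:
2 → none → 0
20 → 17, 13, 14 → 3
17 → 13, 14 → 2
27 → 13, 14 → 2
13 → none → 0
30 → 14 → 1
14 → none → 0
Sum: 0 + 3 + 2 + 2 + 0 + 1 + 0 = 8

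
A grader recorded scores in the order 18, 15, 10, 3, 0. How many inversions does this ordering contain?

10 out-of-order pairs

Sweep left to right; for each value list the smaller values that follow it:
18: 4
15: 3
10: 2
3: 1
0: 0
Sum: 4 + 3 + 2 + 1 + 0 = 10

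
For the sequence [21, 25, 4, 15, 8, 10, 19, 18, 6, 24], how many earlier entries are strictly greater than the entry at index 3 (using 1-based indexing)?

2

The element at index 3 is 4.
Elements before it: 21, 25
Those larger than 4: 21, 25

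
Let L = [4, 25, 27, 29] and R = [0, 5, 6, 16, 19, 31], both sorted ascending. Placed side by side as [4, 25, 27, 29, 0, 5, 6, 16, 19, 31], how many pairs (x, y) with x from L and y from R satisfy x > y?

For each element r of the right run, count left-run elements greater than r:
r = 0: 4, 25, 27, 29 → 4
r = 5: 25, 27, 29 → 3
r = 6: 25, 27, 29 → 3
r = 16: 25, 27, 29 → 3
r = 19: 25, 27, 29 → 3
r = 31: none → 0
Cross-inversions: 4 + 3 + 3 + 3 + 3 + 0 = 16

16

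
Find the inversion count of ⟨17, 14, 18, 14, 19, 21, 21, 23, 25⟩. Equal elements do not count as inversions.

Sweep left to right; for each value list the smaller values that follow it:
17 → 14, 14 → 2
14 → none → 0
18 → 14 → 1
14 → none → 0
19 → none → 0
21 → none → 0
21 → none → 0
23 → none → 0
25 → none → 0
Sum: 2 + 0 + 1 + 0 + 0 + 0 + 0 + 0 + 0 = 3

3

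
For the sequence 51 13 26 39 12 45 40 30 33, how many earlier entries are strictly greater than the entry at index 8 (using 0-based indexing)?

4

The element at index 8 is 33.
Elements before it: 51, 13, 26, 39, 12, 45, 40, 30
Those larger than 33: 51, 39, 45, 40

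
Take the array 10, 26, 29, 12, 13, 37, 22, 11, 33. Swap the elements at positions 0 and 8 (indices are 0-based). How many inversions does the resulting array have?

Positions 0 and 8 hold 10 and 33; after swapping, the array is [33, 26, 29, 12, 13, 37, 22, 11, 10].
Count, for each position, how many later elements it exceeds:
33 → 26, 29, 12, 13, 22, 11, 10 → 7
26 → 12, 13, 22, 11, 10 → 5
29 → 12, 13, 22, 11, 10 → 5
12 → 11, 10 → 2
13 → 11, 10 → 2
37 → 22, 11, 10 → 3
22 → 11, 10 → 2
11 → 10 → 1
10 → none → 0
Sum: 7 + 5 + 5 + 2 + 2 + 3 + 2 + 1 + 0 = 27

27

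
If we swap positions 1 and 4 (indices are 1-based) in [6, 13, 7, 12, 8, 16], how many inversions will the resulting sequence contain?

7 inversions

Positions 1 and 4 hold 6 and 12; after swapping, the array is [12, 13, 7, 6, 8, 16].
Count, for each position, how many later elements it exceeds:
12: 3
13: 3
7: 1
6: 0
8: 0
16: 0
Sum: 3 + 3 + 1 + 0 + 0 + 0 = 7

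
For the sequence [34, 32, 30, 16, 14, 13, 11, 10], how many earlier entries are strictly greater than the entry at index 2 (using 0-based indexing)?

2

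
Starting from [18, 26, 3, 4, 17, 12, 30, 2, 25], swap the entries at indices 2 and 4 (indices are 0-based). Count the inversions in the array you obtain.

21 inversions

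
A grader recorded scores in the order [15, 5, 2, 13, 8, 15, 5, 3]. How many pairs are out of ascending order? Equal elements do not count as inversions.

Sweep left to right; for each value list the smaller values that follow it:
15: 6
5: 2
2: 0
13: 3
8: 2
15: 2
5: 1
3: 0
Sum: 6 + 2 + 0 + 3 + 2 + 2 + 1 + 0 = 16

16 inversions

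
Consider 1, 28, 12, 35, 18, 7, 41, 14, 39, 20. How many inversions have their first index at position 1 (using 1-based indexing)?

0

The element at index 1 is 1.
Elements after it: 28, 12, 35, 18, 7, 41, 14, 39, 20
None of them are smaller than 1.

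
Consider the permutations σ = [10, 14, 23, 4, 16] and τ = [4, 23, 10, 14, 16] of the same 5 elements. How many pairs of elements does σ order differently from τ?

5

Assign each item its position (1..5) in the first ordering, then rewrite the second ordering as that position sequence:
positions: 10→1, 14→2, 23→3, 4→4, 16→5
second ordering as positions: [4, 3, 1, 2, 5]
Discordant pairs = inversions in this position sequence.
4: 3, 1, 2 → 3
3: 1, 2 → 2
1: 0
2: 0
5: 0
Total: 3 + 2 + 0 + 0 + 0 = 5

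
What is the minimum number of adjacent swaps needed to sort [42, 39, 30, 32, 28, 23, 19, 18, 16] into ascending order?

35

The minimum number of adjacent swaps to sort an array equals its inversion count, since every such swap removes exactly one inversion.
Count inversions — for each element, later elements that are smaller:
42: 39, 30, 32, 28, 23, 19, 18, 16 → 8
39: 30, 32, 28, 23, 19, 18, 16 → 7
30: 28, 23, 19, 18, 16 → 5
32: 28, 23, 19, 18, 16 → 5
28: 23, 19, 18, 16 → 4
23: 19, 18, 16 → 3
19: 18, 16 → 2
18: 16 → 1
16: none → 0
Total inversions: 8 + 7 + 5 + 5 + 4 + 3 + 2 + 1 + 0 = 35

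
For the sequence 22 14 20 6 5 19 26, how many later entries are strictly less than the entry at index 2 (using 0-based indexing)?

3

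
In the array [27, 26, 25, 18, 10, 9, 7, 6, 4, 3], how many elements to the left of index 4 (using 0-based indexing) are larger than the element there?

4

The element at index 4 is 10.
Elements before it: 27, 26, 25, 18
Those larger than 10: 27, 26, 25, 18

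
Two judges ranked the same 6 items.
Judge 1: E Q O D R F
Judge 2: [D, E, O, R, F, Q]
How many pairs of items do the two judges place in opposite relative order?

There are 6 discordant pairs.

Assign each item its position (1..6) in the first ordering, then rewrite the second ordering as that position sequence:
positions: E→1, Q→2, O→3, D→4, R→5, F→6
second ordering as positions: [4, 1, 3, 5, 6, 2]
Discordant pairs = inversions in this position sequence.
4: 1, 3, 2 → 3
1: 0
3: 2 → 1
5: 2 → 1
6: 2 → 1
2: 0
Total: 3 + 0 + 1 + 1 + 1 + 0 = 6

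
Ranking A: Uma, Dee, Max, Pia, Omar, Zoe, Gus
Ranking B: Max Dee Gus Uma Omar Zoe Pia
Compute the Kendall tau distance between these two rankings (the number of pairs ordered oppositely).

9 discordant pairs

Assign each item its position (1..7) in the first ordering, then rewrite the second ordering as that position sequence:
positions: Uma→1, Dee→2, Max→3, Pia→4, Omar→5, Zoe→6, Gus→7
second ordering as positions: [3, 2, 7, 1, 5, 6, 4]
Discordant pairs = inversions in this position sequence.
3: 2, 1 → 2
2: 1 → 1
7: 1, 5, 6, 4 → 4
1: 0
5: 4 → 1
6: 4 → 1
4: 0
Total: 2 + 1 + 4 + 0 + 1 + 1 + 0 = 9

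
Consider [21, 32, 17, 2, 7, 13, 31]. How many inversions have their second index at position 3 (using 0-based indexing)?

The element at index 3 is 2.
Elements before it: 21, 32, 17
Those larger than 2: 21, 32, 17

3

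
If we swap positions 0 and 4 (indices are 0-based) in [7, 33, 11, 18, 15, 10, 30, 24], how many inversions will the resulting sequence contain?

Positions 0 and 4 hold 7 and 15; after swapping, the array is [15, 33, 11, 18, 7, 10, 30, 24].
Count, for each position, how many later elements it exceeds:
15 → 11, 7, 10 → 3
33 → 11, 18, 7, 10, 30, 24 → 6
11 → 7, 10 → 2
18 → 7, 10 → 2
7 → none → 0
10 → none → 0
30 → 24 → 1
24 → none → 0
Sum: 3 + 6 + 2 + 2 + 0 + 0 + 1 + 0 = 14

14 inversions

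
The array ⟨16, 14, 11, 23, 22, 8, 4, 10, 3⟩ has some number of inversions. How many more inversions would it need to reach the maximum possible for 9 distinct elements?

8

Maximum inversions for 9 distinct elements is C(9, 2) = 9·8/2 = 36.
Current inversions — for each element, count later smaller elements:
16: 6
14: 5
11: 4
23: 5
22: 4
8: 2
4: 1
10: 1
3: 0
Current total: 6 + 5 + 4 + 5 + 4 + 2 + 1 + 1 + 0 = 28
Shortfall: 36 − 28 = 8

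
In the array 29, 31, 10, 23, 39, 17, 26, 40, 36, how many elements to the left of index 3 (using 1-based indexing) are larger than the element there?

2

The element at index 3 is 10.
Elements before it: 29, 31
Those larger than 10: 29, 31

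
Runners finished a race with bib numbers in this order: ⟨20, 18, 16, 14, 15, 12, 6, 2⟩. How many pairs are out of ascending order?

27 out-of-order pairs

Sweep left to right; for each value list the smaller values that follow it:
20: 7
18: 6
16: 5
14: 3
15: 3
12: 2
6: 1
2: 0
Sum: 7 + 6 + 5 + 3 + 3 + 2 + 1 + 0 = 27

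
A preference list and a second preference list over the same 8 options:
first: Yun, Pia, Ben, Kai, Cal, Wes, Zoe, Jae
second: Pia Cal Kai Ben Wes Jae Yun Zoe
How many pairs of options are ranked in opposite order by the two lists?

Assign each item its position (1..8) in the first ordering, then rewrite the second ordering as that position sequence:
positions: Yun→1, Pia→2, Ben→3, Kai→4, Cal→5, Wes→6, Zoe→7, Jae→8
second ordering as positions: [2, 5, 4, 3, 6, 8, 1, 7]
Discordant pairs = inversions in this position sequence.
2: 1 → 1
5: 4, 3, 1 → 3
4: 3, 1 → 2
3: 1 → 1
6: 1 → 1
8: 1, 7 → 2
1: 0
7: 0
Total: 1 + 3 + 2 + 1 + 1 + 2 + 0 + 0 = 10

10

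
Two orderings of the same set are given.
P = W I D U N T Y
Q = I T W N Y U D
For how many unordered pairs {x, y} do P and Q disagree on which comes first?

10 disagreeing pairs

Assign each item its position (1..7) in the first ordering, then rewrite the second ordering as that position sequence:
positions: W→1, I→2, D→3, U→4, N→5, T→6, Y→7
second ordering as positions: [2, 6, 1, 5, 7, 4, 3]
Discordant pairs = inversions in this position sequence.
2: 1 → 1
6: 1, 5, 4, 3 → 4
1: 0
5: 4, 3 → 2
7: 4, 3 → 2
4: 3 → 1
3: 0
Total: 1 + 4 + 0 + 2 + 2 + 1 + 0 = 10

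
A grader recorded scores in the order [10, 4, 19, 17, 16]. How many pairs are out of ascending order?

Element-by-element contributions:
10: 1
4: 0
19: 2
17: 1
16: 0
Sum: 1 + 0 + 2 + 1 + 0 = 4

4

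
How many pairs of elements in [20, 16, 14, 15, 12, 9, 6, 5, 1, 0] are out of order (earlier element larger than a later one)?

44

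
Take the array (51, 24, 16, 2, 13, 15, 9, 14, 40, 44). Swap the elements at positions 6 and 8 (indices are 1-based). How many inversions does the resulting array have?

Positions 6 and 8 hold 15 and 14; after swapping, the array is [51, 24, 16, 2, 13, 14, 9, 15, 40, 44].
Sweep left to right; for each value list the smaller values that follow it:
51: 9
24: 6
16: 5
2: 0
13: 1
14: 1
9: 0
15: 0
40: 0
44: 0
Sum: 9 + 6 + 5 + 0 + 1 + 1 + 0 + 0 + 0 + 0 = 22

22 inversions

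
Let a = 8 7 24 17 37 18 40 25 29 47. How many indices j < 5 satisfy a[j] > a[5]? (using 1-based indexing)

The element at index 5 is 37.
Elements before it: 8, 7, 24, 17
None of them are larger than 37.

0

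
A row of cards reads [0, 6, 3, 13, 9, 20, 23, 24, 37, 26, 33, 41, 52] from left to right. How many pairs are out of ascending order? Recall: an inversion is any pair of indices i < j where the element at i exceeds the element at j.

4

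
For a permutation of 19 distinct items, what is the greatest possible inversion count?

Inversions: 171

The maximum occurs when the array is in strictly decreasing order: every one of the C(19, 2) pairs is inverted.
C(19, 2) = 19·18/2 = 171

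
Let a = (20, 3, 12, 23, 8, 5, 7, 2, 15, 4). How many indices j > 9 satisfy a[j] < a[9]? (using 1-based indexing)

The element at index 9 is 15.
Elements after it: 4
Those smaller than 15: 4

1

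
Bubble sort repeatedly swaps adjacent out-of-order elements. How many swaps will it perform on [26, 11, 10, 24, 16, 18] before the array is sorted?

The minimum number of adjacent swaps to sort an array equals its inversion count, since every such swap removes exactly one inversion.
Count inversions — for each element, later elements that are smaller:
26: 11, 10, 24, 16, 18 → 5
11: 10 → 1
10: none → 0
24: 16, 18 → 2
16: none → 0
18: none → 0
Total inversions: 5 + 1 + 0 + 2 + 0 + 0 = 8

8 adjacent swaps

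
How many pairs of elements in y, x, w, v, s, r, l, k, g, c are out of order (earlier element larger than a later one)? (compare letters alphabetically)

45 inversions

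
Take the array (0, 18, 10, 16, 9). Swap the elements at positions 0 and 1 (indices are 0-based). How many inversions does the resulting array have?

There are 6 inversions.

Positions 0 and 1 hold 0 and 18; after swapping, the array is [18, 0, 10, 16, 9].
Sweep left to right; for each value list the smaller values that follow it:
18: 4
0: 0
10: 1
16: 1
9: 0
Sum: 4 + 0 + 1 + 1 + 0 = 6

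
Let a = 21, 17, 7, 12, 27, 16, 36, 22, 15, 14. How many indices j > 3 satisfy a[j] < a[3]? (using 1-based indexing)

0

The element at index 3 is 7.
Elements after it: 12, 27, 16, 36, 22, 15, 14
None of them are smaller than 7.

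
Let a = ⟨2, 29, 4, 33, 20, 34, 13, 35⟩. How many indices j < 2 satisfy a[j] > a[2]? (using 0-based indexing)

1

The element at index 2 is 4.
Elements before it: 2, 29
Those larger than 4: 29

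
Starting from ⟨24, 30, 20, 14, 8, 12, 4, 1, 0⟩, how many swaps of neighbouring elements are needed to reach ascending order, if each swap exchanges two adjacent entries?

The minimum number of adjacent swaps to sort an array equals its inversion count, since every such swap removes exactly one inversion.
Count inversions — for each element, later elements that are smaller:
24: 20, 14, 8, 12, 4, 1, 0 → 7
30: 20, 14, 8, 12, 4, 1, 0 → 7
20: 14, 8, 12, 4, 1, 0 → 6
14: 8, 12, 4, 1, 0 → 5
8: 4, 1, 0 → 3
12: 4, 1, 0 → 3
4: 1, 0 → 2
1: 0 → 1
0: none → 0
Total inversions: 7 + 7 + 6 + 5 + 3 + 3 + 2 + 1 + 0 = 34

Swaps: 34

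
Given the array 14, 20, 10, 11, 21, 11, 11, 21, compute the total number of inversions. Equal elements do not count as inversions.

10

For each element, count later entries that are smaller:
14 → 10, 11, 11, 11 → 4
20 → 10, 11, 11, 11 → 4
10 → none → 0
11 → none → 0
21 → 11, 11 → 2
11 → none → 0
11 → none → 0
21 → none → 0
Sum: 4 + 4 + 0 + 0 + 2 + 0 + 0 + 0 = 10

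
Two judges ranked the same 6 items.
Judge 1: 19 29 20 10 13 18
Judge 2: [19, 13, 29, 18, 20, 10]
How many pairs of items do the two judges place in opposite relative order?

5 discordant pairs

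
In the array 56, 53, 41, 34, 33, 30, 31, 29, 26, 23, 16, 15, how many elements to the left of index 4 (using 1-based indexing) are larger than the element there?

3

The element at index 4 is 34.
Elements before it: 56, 53, 41
Those larger than 34: 56, 53, 41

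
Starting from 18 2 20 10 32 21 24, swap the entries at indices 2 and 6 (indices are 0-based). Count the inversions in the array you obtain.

Positions 2 and 6 hold 20 and 24; after swapping, the array is [18, 2, 24, 10, 32, 21, 20].
Count, for each position, how many later elements it exceeds:
18 → 2, 10 → 2
2 → none → 0
24 → 10, 21, 20 → 3
10 → none → 0
32 → 21, 20 → 2
21 → 20 → 1
20 → none → 0
Sum: 2 + 0 + 3 + 0 + 2 + 1 + 0 = 8

8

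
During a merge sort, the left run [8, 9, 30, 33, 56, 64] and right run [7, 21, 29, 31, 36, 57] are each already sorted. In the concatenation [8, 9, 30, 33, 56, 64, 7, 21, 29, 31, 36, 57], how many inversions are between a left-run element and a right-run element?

For each element r of the right run, count left-run elements greater than r:
r = 7: 8, 9, 30, 33, 56, 64 → 6
r = 21: 30, 33, 56, 64 → 4
r = 29: 30, 33, 56, 64 → 4
r = 31: 33, 56, 64 → 3
r = 36: 56, 64 → 2
r = 57: 64 → 1
Cross-inversions: 6 + 4 + 4 + 3 + 2 + 1 = 20

20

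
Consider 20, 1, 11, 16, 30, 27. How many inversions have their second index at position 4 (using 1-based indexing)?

The element at index 4 is 16.
Elements before it: 20, 1, 11
Those larger than 16: 20

1 such element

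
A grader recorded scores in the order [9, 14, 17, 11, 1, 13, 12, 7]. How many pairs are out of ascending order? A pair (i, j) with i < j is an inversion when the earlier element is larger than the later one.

For each element, count later entries that are smaller:
9 → 1, 7 → 2
14 → 11, 1, 13, 12, 7 → 5
17 → 11, 1, 13, 12, 7 → 5
11 → 1, 7 → 2
1 → none → 0
13 → 12, 7 → 2
12 → 7 → 1
7 → none → 0
Sum: 2 + 5 + 5 + 2 + 0 + 2 + 1 + 0 = 17

17 inversions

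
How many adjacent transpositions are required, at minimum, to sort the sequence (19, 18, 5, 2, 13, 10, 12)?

14 swaps

Minimum adjacent swaps = number of inversions (each swap of adjacent out-of-order elements removes one inversion and no swap can remove more).
Count inversions — for each element, later elements that are smaller:
19: 18, 5, 2, 13, 10, 12 → 6
18: 5, 2, 13, 10, 12 → 5
5: 2 → 1
2: none → 0
13: 10, 12 → 2
10: none → 0
12: none → 0
Total inversions: 6 + 5 + 1 + 0 + 2 + 0 + 0 = 14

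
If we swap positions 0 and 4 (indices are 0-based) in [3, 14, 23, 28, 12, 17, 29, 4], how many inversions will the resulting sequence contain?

Positions 0 and 4 hold 3 and 12; after swapping, the array is [12, 14, 23, 28, 3, 17, 29, 4].
Sweep left to right; for each value list the smaller values that follow it:
12 → 3, 4 → 2
14 → 3, 4 → 2
23 → 3, 17, 4 → 3
28 → 3, 17, 4 → 3
3 → none → 0
17 → 4 → 1
29 → 4 → 1
4 → none → 0
Sum: 2 + 2 + 3 + 3 + 0 + 1 + 1 + 0 = 12

12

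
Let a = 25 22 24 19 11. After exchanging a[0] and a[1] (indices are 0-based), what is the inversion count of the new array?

Positions 0 and 1 hold 25 and 22; after swapping, the array is [22, 25, 24, 19, 11].
For each element, count later entries that are smaller:
22 → 19, 11 → 2
25 → 24, 19, 11 → 3
24 → 19, 11 → 2
19 → 11 → 1
11 → none → 0
Sum: 2 + 3 + 2 + 1 + 0 = 8

8 inversions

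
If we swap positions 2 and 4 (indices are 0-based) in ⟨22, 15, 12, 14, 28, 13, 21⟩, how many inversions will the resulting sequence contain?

Positions 2 and 4 hold 12 and 28; after swapping, the array is [22, 15, 28, 14, 12, 13, 21].
Element-by-element contributions:
22 → 15, 14, 12, 13, 21 → 5
15 → 14, 12, 13 → 3
28 → 14, 12, 13, 21 → 4
14 → 12, 13 → 2
12 → none → 0
13 → none → 0
21 → none → 0
Sum: 5 + 3 + 4 + 2 + 0 + 0 + 0 = 14

14 inversions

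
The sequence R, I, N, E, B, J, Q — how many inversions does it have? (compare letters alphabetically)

There are 12 out-of-order pairs.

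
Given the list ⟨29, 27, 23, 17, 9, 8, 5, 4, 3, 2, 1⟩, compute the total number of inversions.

55

For each element, count later entries that are smaller:
29: 10
27: 9
23: 8
17: 7
9: 6
8: 5
5: 4
4: 3
3: 2
2: 1
1: 0
Sum: 10 + 9 + 8 + 7 + 6 + 5 + 4 + 3 + 2 + 1 + 0 = 55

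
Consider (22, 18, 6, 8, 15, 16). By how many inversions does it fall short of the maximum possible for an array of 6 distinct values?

6

Maximum inversions for 6 distinct elements is C(6, 2) = 6·5/2 = 15.
Current inversions — for each element, count later smaller elements:
22: 5
18: 4
6: 0
8: 0
15: 0
16: 0
Current total: 5 + 4 + 0 + 0 + 0 + 0 = 9
Shortfall: 15 − 9 = 6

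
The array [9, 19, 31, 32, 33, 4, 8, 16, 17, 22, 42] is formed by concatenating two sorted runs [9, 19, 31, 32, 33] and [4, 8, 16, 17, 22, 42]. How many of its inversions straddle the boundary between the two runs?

21 cross-inversions

For each element r of the right run, count left-run elements greater than r:
r = 4: 9, 19, 31, 32, 33 → 5
r = 8: 9, 19, 31, 32, 33 → 5
r = 16: 19, 31, 32, 33 → 4
r = 17: 19, 31, 32, 33 → 4
r = 22: 31, 32, 33 → 3
r = 42: none → 0
Cross-inversions: 5 + 5 + 4 + 4 + 3 + 0 = 21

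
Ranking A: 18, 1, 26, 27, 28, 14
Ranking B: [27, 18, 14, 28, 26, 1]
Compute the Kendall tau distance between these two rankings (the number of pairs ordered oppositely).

Assign each item its position (1..6) in the first ordering, then rewrite the second ordering as that position sequence:
positions: 18→1, 1→2, 26→3, 27→4, 28→5, 14→6
second ordering as positions: [4, 1, 6, 5, 3, 2]
Discordant pairs = inversions in this position sequence.
4: 1, 3, 2 → 3
1: 0
6: 5, 3, 2 → 3
5: 3, 2 → 2
3: 2 → 1
2: 0
Total: 3 + 0 + 3 + 2 + 1 + 0 = 9

9 discordant pairs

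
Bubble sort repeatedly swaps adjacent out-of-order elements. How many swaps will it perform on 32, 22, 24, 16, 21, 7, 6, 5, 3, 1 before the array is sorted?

Adjacent swaps: 43

The minimum number of adjacent swaps to sort an array equals its inversion count, since every such swap removes exactly one inversion.
Count inversions — for each element, later elements that are smaller:
32: 22, 24, 16, 21, 7, 6, 5, 3, 1 → 9
22: 16, 21, 7, 6, 5, 3, 1 → 7
24: 16, 21, 7, 6, 5, 3, 1 → 7
16: 7, 6, 5, 3, 1 → 5
21: 7, 6, 5, 3, 1 → 5
7: 6, 5, 3, 1 → 4
6: 5, 3, 1 → 3
5: 3, 1 → 2
3: 1 → 1
1: none → 0
Total inversions: 9 + 7 + 7 + 5 + 5 + 4 + 3 + 2 + 1 + 0 = 43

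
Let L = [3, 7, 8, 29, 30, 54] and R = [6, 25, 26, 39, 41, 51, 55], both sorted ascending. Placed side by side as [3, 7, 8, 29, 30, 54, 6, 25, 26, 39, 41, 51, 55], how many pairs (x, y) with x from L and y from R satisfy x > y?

14 cross-inversions

Take each right-half value and tally the left-half values above it:
r = 6: 7, 8, 29, 30, 54 → 5
r = 25: 29, 30, 54 → 3
r = 26: 29, 30, 54 → 3
r = 39: 54 → 1
r = 41: 54 → 1
r = 51: 54 → 1
r = 55: none → 0
Cross-inversions: 5 + 3 + 3 + 1 + 1 + 1 + 0 = 14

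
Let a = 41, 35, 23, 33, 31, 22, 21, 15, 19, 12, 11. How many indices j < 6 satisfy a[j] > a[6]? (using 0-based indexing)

The element at index 6 is 21.
Elements before it: 41, 35, 23, 33, 31, 22
Those larger than 21: 41, 35, 23, 33, 31, 22

6 such elements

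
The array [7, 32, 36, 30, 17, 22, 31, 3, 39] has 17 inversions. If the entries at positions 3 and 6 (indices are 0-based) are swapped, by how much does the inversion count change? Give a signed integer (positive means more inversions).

+1

Positions 3 and 6 hold 30 and 31; after swapping, the array is [7, 32, 36, 31, 17, 22, 30, 3, 39].
For each element, count later entries that are smaller:
7: 1
32: 5
36: 5
31: 4
17: 1
22: 1
30: 1
3: 0
39: 0
Sum: 1 + 5 + 5 + 4 + 1 + 1 + 1 + 0 + 0 = 18
Change: 18 − 17 = +1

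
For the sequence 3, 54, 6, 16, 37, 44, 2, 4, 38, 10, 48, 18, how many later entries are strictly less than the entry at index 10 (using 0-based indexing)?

The element at index 10 is 48.
Elements after it: 18
Those smaller than 48: 18

1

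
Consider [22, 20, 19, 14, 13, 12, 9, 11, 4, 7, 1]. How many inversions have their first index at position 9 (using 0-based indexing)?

The element at index 9 is 7.
Elements after it: 1
Those smaller than 7: 1

1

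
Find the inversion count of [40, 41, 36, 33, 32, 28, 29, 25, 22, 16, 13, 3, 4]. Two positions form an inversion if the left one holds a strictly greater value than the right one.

Sweep left to right; for each value list the smaller values that follow it:
40: 11
41: 11
36: 10
33: 9
32: 8
28: 6
29: 6
25: 5
22: 4
16: 3
13: 2
3: 0
4: 0
Sum: 11 + 11 + 10 + 9 + 8 + 6 + 6 + 5 + 4 + 3 + 2 + 0 + 0 = 75

75 inversions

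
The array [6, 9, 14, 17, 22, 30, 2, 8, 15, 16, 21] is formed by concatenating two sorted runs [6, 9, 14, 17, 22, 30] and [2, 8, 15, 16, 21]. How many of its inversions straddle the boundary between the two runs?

There are 19 cross-inversions.

For each element r of the right run, count left-run elements greater than r:
r = 2: 6, 9, 14, 17, 22, 30 → 6
r = 8: 9, 14, 17, 22, 30 → 5
r = 15: 17, 22, 30 → 3
r = 16: 17, 22, 30 → 3
r = 21: 22, 30 → 2
Cross-inversions: 6 + 5 + 3 + 3 + 2 = 19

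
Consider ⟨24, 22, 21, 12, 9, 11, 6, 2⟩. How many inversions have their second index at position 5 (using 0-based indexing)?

4 such elements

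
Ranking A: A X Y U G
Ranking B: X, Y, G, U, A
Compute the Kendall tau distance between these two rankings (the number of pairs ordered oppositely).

5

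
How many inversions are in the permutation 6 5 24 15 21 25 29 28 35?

4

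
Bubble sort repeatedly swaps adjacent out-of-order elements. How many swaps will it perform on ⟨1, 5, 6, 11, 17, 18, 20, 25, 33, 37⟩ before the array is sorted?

Minimum adjacent swaps = number of inversions (each swap of adjacent out-of-order elements removes one inversion and no swap can remove more).
Count inversions — for each element, later elements that are smaller:
1: none → 0
5: none → 0
6: none → 0
11: none → 0
17: none → 0
18: none → 0
20: none → 0
25: none → 0
33: none → 0
37: none → 0
Total inversions: 0 + 0 + 0 + 0 + 0 + 0 + 0 + 0 + 0 + 0 = 0

0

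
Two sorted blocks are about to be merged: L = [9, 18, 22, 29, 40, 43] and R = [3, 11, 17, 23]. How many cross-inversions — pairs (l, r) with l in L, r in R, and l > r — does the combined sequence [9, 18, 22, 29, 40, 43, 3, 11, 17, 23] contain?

Take each right-half value and tally the left-half values above it:
r = 3: 9, 18, 22, 29, 40, 43 → 6
r = 11: 18, 22, 29, 40, 43 → 5
r = 17: 18, 22, 29, 40, 43 → 5
r = 23: 29, 40, 43 → 3
Cross-inversions: 6 + 5 + 5 + 3 = 19

19 cross-inversions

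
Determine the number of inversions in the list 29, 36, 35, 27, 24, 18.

Sweep left to right; for each value list the smaller values that follow it:
29: 3
36: 4
35: 3
27: 2
24: 1
18: 0
Sum: 3 + 4 + 3 + 2 + 1 + 0 = 13

There are 13 out-of-order pairs.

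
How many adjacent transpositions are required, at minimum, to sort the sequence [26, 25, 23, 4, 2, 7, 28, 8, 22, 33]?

21

Each adjacent swap fixes exactly one inversion, so the minimum swap count equals the number of inversions.
Count inversions — for each element, later elements that are smaller:
26: 25, 23, 4, 2, 7, 8, 22 → 7
25: 23, 4, 2, 7, 8, 22 → 6
23: 4, 2, 7, 8, 22 → 5
4: 2 → 1
2: none → 0
7: none → 0
28: 8, 22 → 2
8: none → 0
22: none → 0
33: none → 0
Total inversions: 7 + 6 + 5 + 1 + 0 + 0 + 2 + 0 + 0 + 0 = 21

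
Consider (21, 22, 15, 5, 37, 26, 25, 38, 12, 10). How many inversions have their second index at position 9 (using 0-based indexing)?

8

The element at index 9 is 10.
Elements before it: 21, 22, 15, 5, 37, 26, 25, 38, 12
Those larger than 10: 21, 22, 15, 37, 26, 25, 38, 12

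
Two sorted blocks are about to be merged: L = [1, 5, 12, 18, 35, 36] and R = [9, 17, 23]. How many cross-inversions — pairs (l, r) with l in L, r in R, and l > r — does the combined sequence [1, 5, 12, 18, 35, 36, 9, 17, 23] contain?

For each element r of the right run, count left-run elements greater than r:
r = 9: 12, 18, 35, 36 → 4
r = 17: 18, 35, 36 → 3
r = 23: 35, 36 → 2
Cross-inversions: 4 + 3 + 2 = 9

9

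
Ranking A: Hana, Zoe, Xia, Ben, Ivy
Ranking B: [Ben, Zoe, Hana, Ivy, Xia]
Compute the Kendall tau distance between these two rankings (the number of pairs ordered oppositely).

5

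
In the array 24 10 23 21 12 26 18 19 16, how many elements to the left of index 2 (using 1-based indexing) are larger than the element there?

The element at index 2 is 10.
Elements before it: 24
Those larger than 10: 24

1 such element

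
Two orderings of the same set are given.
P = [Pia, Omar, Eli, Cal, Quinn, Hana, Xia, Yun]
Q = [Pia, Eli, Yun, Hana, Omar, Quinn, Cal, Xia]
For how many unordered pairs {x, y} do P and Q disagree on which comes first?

Assign each item its position (1..8) in the first ordering, then rewrite the second ordering as that position sequence:
positions: Pia→1, Omar→2, Eli→3, Cal→4, Quinn→5, Hana→6, Xia→7, Yun→8
second ordering as positions: [1, 3, 8, 6, 2, 5, 4, 7]
Discordant pairs = inversions in this position sequence.
1: 0
3: 2 → 1
8: 6, 2, 5, 4, 7 → 5
6: 2, 5, 4 → 3
2: 0
5: 4 → 1
4: 0
7: 0
Total: 0 + 1 + 5 + 3 + 0 + 1 + 0 + 0 = 10

10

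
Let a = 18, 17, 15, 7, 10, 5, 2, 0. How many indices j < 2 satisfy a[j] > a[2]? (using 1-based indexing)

1 such element

The element at index 2 is 17.
Elements before it: 18
Those larger than 17: 18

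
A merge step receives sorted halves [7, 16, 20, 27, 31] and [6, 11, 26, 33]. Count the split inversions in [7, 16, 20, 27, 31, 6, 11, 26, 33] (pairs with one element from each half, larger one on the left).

Count, for every r in R, how many entries of L exceed r:
r = 6: 7, 16, 20, 27, 31 → 5
r = 11: 16, 20, 27, 31 → 4
r = 26: 27, 31 → 2
r = 33: none → 0
Cross-inversions: 5 + 4 + 2 + 0 = 11

Split inversions: 11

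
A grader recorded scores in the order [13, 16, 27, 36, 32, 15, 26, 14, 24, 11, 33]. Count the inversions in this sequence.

Element-by-element contributions:
13 → 11 → 1
16 → 15, 14, 11 → 3
27 → 15, 26, 14, 24, 11 → 5
36 → 32, 15, 26, 14, 24, 11, 33 → 7
32 → 15, 26, 14, 24, 11 → 5
15 → 14, 11 → 2
26 → 14, 24, 11 → 3
14 → 11 → 1
24 → 11 → 1
11 → none → 0
33 → none → 0
Sum: 1 + 3 + 5 + 7 + 5 + 2 + 3 + 1 + 1 + 0 + 0 = 28

28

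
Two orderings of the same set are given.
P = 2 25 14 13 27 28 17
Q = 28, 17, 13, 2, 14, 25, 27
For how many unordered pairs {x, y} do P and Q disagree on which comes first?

14 disagreeing pairs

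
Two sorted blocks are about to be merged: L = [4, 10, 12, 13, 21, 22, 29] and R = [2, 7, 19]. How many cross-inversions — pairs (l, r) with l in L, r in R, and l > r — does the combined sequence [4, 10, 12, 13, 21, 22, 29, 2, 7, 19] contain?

Count, for every r in R, how many entries of L exceed r:
r = 2: 4, 10, 12, 13, 21, 22, 29 → 7
r = 7: 10, 12, 13, 21, 22, 29 → 6
r = 19: 21, 22, 29 → 3
Cross-inversions: 7 + 6 + 3 = 16

Cross-inversions: 16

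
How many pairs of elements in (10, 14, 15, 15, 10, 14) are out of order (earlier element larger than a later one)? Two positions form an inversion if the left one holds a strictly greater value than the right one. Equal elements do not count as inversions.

There are 5 out-of-order pairs.

Out-of-order index pairs (0-indexed):
(1,4): 14 > 10
(2,4): 15 > 10
(2,5): 15 > 14
(3,4): 15 > 10
(3,5): 15 > 14
That's 5 pairs.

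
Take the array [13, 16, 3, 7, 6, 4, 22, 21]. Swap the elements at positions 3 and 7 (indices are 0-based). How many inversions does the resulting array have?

13 inversions

Positions 3 and 7 hold 7 and 21; after swapping, the array is [13, 16, 3, 21, 6, 4, 22, 7].
For each element, count later entries that are smaller:
13 → 3, 6, 4, 7 → 4
16 → 3, 6, 4, 7 → 4
3 → none → 0
21 → 6, 4, 7 → 3
6 → 4 → 1
4 → none → 0
22 → 7 → 1
7 → none → 0
Sum: 4 + 4 + 0 + 3 + 1 + 0 + 1 + 0 = 13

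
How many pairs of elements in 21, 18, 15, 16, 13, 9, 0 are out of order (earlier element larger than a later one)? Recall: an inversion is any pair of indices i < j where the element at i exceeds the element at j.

Out-of-order pairs: 20

For each element, count later entries that are smaller:
21 → 18, 15, 16, 13, 9, 0 → 6
18 → 15, 16, 13, 9, 0 → 5
15 → 13, 9, 0 → 3
16 → 13, 9, 0 → 3
13 → 9, 0 → 2
9 → 0 → 1
0 → none → 0
Sum: 6 + 5 + 3 + 3 + 2 + 1 + 0 = 20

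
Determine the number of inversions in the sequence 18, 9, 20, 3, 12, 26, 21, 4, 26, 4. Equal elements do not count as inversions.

20 inversions

Element-by-element contributions:
18: 5
9: 3
20: 4
3: 0
12: 2
26: 3
21: 2
4: 0
26: 1
4: 0
Sum: 5 + 3 + 4 + 0 + 2 + 3 + 2 + 0 + 1 + 0 = 20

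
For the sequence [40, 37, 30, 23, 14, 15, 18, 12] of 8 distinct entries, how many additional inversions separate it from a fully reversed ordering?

3

Maximum inversions for 8 distinct elements is C(8, 2) = 8·7/2 = 28.
Current inversions — for each element, count later smaller elements:
40: 7
37: 6
30: 5
23: 4
14: 1
15: 1
18: 1
12: 0
Current total: 7 + 6 + 5 + 4 + 1 + 1 + 1 + 0 = 25
Shortfall: 28 − 25 = 3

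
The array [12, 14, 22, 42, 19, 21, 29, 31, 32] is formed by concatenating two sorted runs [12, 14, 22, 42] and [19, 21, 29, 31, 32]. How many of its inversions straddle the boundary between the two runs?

Cross-inversions: 7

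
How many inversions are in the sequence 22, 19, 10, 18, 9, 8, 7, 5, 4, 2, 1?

Count, for each position, how many later elements it exceeds:
22: 10
19: 9
10: 7
18: 7
9: 6
8: 5
7: 4
5: 3
4: 2
2: 1
1: 0
Sum: 10 + 9 + 7 + 7 + 6 + 5 + 4 + 3 + 2 + 1 + 0 = 54

54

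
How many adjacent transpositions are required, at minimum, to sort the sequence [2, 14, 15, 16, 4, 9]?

6

Each adjacent swap fixes exactly one inversion, so the minimum swap count equals the number of inversions.
Count inversions — for each element, later elements that are smaller:
2: none → 0
14: 4, 9 → 2
15: 4, 9 → 2
16: 4, 9 → 2
4: none → 0
9: none → 0
Total inversions: 0 + 2 + 2 + 2 + 0 + 0 = 6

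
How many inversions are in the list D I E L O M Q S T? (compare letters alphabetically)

2 out-of-order pairs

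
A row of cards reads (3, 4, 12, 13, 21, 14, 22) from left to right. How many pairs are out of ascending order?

Inversion pairs (indices are 0-based):
(4,5): 21 > 14
That's 1 pair.

Inversions: 1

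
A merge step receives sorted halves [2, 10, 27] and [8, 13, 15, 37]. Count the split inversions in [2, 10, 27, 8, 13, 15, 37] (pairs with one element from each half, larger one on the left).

4 cross-inversions

Count, for every r in R, how many entries of L exceed r:
r = 8: 10, 27 → 2
r = 13: 27 → 1
r = 15: 27 → 1
r = 37: none → 0
Cross-inversions: 2 + 1 + 1 + 0 = 4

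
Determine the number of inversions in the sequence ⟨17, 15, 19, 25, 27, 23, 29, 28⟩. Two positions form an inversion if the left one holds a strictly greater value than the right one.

Inversions: 4

Count, for each position, how many later elements it exceeds:
17: 1
15: 0
19: 0
25: 1
27: 1
23: 0
29: 1
28: 0
Sum: 1 + 0 + 0 + 1 + 1 + 0 + 1 + 0 = 4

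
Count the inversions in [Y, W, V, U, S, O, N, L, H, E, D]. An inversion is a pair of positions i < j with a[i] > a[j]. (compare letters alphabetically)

55

For each element, count later entries that are smaller:
Y: 10
W: 9
V: 8
U: 7
S: 6
O: 5
N: 4
L: 3
H: 2
E: 1
D: 0
Sum: 10 + 9 + 8 + 7 + 6 + 5 + 4 + 3 + 2 + 1 + 0 = 55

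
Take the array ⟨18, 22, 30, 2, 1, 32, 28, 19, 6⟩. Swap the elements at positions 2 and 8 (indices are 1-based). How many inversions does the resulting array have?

Positions 2 and 8 hold 22 and 19; after swapping, the array is [18, 19, 30, 2, 1, 32, 28, 22, 6].
For each element, count later entries that are smaller:
18 → 2, 1, 6 → 3
19 → 2, 1, 6 → 3
30 → 2, 1, 28, 22, 6 → 5
2 → 1 → 1
1 → none → 0
32 → 28, 22, 6 → 3
28 → 22, 6 → 2
22 → 6 → 1
6 → none → 0
Sum: 3 + 3 + 5 + 1 + 0 + 3 + 2 + 1 + 0 = 18

18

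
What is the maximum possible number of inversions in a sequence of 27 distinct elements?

There are 351 inversions.

A reversed (strictly descending) arrangement makes every pair an inversion, giving C(27, 2) inversions.
C(27, 2) = 27·26/2 = 351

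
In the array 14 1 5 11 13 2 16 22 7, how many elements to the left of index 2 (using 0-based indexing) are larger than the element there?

The element at index 2 is 5.
Elements before it: 14, 1
Those larger than 5: 14

1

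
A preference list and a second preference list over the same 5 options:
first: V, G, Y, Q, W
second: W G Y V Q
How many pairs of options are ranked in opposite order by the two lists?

6

Assign each item its position (1..5) in the first ordering, then rewrite the second ordering as that position sequence:
positions: V→1, G→2, Y→3, Q→4, W→5
second ordering as positions: [5, 2, 3, 1, 4]
Discordant pairs = inversions in this position sequence.
5: 2, 3, 1, 4 → 4
2: 1 → 1
3: 1 → 1
1: 0
4: 0
Total: 4 + 1 + 1 + 0 + 0 = 6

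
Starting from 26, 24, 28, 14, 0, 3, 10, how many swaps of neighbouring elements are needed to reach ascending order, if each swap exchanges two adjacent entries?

The minimum number of adjacent swaps to sort an array equals its inversion count, since every such swap removes exactly one inversion.
Count inversions — for each element, later elements that are smaller:
26: 24, 14, 0, 3, 10 → 5
24: 14, 0, 3, 10 → 4
28: 14, 0, 3, 10 → 4
14: 0, 3, 10 → 3
0: none → 0
3: none → 0
10: none → 0
Total inversions: 5 + 4 + 4 + 3 + 0 + 0 + 0 = 16

16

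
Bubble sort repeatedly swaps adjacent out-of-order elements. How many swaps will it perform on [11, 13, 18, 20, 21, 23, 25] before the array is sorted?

0

Each adjacent swap fixes exactly one inversion, so the minimum swap count equals the number of inversions.
Count inversions — for each element, later elements that are smaller:
11: none → 0
13: none → 0
18: none → 0
20: none → 0
21: none → 0
23: none → 0
25: none → 0
Total inversions: 0 + 0 + 0 + 0 + 0 + 0 + 0 = 0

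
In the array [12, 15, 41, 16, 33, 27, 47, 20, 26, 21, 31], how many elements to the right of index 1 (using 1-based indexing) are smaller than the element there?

The element at index 1 is 12.
Elements after it: 15, 41, 16, 33, 27, 47, 20, 26, 21, 31
None of them are smaller than 12.

0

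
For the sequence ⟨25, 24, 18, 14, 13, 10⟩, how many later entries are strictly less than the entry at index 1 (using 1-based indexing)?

The element at index 1 is 25.
Elements after it: 24, 18, 14, 13, 10
Those smaller than 25: 24, 18, 14, 13, 10

5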